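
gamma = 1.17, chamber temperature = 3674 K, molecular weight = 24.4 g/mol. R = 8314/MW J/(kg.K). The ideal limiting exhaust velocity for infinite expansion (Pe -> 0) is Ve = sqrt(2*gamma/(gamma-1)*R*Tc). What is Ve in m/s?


R = 8314 / 24.4 = 340.74 J/(kg.K)
Ve = sqrt(2 * 1.17 / (1.17 - 1) * 340.74 * 3674) = 4151 m/s

4151 m/s


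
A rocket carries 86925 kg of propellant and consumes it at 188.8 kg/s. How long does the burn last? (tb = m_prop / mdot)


tb = 86925 / 188.8 = 460.4 s

460.4 s


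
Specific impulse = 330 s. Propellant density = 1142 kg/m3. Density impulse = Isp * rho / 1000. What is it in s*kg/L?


rho*Isp = 330 * 1142 / 1000 = 377 s*kg/L

377 s*kg/L


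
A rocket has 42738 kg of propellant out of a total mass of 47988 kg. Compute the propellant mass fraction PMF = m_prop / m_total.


PMF = 42738 / 47988 = 0.891

0.891


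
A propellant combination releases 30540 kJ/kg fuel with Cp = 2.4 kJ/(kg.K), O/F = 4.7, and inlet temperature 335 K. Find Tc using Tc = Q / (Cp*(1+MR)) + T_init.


Tc = 30540 / (2.4 * (1 + 4.7)) + 335 = 2567 K

2567 K


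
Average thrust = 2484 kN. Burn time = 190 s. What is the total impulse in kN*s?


It = 2484 * 190 = 471960 kN*s

471960 kN*s


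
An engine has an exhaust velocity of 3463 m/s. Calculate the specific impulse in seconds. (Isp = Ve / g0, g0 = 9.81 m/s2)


Isp = Ve / g0 = 3463 / 9.81 = 353.0 s

353.0 s


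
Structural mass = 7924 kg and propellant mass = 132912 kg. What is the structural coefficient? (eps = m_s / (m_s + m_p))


eps = 7924 / (7924 + 132912) = 0.0563

0.0563


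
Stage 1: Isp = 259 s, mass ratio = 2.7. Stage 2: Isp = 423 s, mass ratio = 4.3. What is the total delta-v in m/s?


dV1 = 259 * 9.81 * ln(2.7) = 2523.6 m/s
dV2 = 423 * 9.81 * ln(4.3) = 6052.7 m/s
Total dV = 2523.6 + 6052.7 = 8576.3 m/s ~ 8576 m/s

8576 m/s


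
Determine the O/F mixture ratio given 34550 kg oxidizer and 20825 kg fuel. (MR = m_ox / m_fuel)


MR = 34550 / 20825 = 1.66

1.66


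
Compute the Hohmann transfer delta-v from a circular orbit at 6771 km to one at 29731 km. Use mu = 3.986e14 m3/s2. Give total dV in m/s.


V1 = sqrt(mu/r1) = 7672.59 m/s
dV1 = V1*(sqrt(2*r2/(r1+r2)) - 1) = 2120.13 m/s
V2 = sqrt(mu/r2) = 3661.54 m/s
dV2 = V2*(1 - sqrt(2*r1/(r1+r2))) = 1431.32 m/s
Total dV = 3551 m/s

3551 m/s


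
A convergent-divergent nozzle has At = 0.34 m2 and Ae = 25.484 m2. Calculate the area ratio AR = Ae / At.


AR = 25.484 / 0.34 = 75.0

75.0


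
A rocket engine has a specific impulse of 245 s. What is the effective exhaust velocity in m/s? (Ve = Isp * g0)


Ve = Isp * g0 = 245 * 9.81 = 2403.5 m/s

2403.5 m/s


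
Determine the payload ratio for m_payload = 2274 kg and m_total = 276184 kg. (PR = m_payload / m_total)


PR = 2274 / 276184 = 0.0082

0.0082


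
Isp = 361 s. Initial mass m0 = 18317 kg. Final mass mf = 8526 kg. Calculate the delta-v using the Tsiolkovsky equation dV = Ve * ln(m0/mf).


Ve = 361 * 9.81 = 3541.41 m/s
dV = 3541.41 * ln(18317/8526) = 2708 m/s

2708 m/s


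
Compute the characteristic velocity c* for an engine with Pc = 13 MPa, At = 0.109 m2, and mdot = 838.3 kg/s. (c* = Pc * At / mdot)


c* = 13e6 * 0.109 / 838.3 = 1690 m/s

1690 m/s


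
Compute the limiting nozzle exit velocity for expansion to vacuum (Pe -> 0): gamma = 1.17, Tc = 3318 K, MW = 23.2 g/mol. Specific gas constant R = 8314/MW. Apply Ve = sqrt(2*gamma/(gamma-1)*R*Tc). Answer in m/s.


R = 8314 / 23.2 = 358.36 J/(kg.K)
Ve = sqrt(2 * 1.17 / (1.17 - 1) * 358.36 * 3318) = 4046 m/s

4046 m/s


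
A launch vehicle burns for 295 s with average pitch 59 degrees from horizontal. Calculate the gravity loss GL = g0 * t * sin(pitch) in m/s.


GL = 9.81 * 295 * sin(59 deg) = 2481 m/s

2481 m/s


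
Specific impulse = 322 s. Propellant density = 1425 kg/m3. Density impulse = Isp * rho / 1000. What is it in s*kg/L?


rho*Isp = 322 * 1425 / 1000 = 459 s*kg/L

459 s*kg/L


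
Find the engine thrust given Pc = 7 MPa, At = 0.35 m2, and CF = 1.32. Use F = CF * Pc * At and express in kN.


F = 1.32 * 7e6 * 0.35 = 3.2340e+06 N = 3234.0 kN

3234.0 kN


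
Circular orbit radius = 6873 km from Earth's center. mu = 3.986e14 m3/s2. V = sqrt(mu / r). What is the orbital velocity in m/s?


V = sqrt(3.986e14 / 6873000) = 7615 m/s

7615 m/s


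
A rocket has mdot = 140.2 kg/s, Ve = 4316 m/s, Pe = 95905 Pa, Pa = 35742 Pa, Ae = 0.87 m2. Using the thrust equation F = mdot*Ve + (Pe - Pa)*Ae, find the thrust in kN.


F = 140.2 * 4316 + (95905 - 35742) * 0.87 = 657445.0 N = 657.4 kN

657.4 kN


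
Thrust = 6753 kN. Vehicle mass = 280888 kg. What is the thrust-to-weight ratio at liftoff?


TWR = 6753000 / (280888 * 9.81) = 2.45

2.45


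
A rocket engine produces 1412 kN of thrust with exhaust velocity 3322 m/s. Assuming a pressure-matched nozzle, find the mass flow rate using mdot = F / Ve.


mdot = F / Ve = 1412000 / 3322 = 425.0 kg/s

425.0 kg/s


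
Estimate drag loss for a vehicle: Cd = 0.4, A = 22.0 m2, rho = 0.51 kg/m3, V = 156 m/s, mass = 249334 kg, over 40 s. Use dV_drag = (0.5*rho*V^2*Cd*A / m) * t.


D = 0.5 * 0.51 * 156^2 * 0.4 * 22.0 = 54609.98 N
a = 54609.98 / 249334 = 0.219 m/s2
dV = 0.219 * 40 = 8.8 m/s

8.8 m/s


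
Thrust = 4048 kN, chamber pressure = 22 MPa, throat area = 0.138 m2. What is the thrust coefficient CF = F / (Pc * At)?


CF = 4048000 / (22e6 * 0.138) = 1.33

1.33


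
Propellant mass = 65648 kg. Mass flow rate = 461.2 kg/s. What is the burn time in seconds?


tb = 65648 / 461.2 = 142.3 s

142.3 s


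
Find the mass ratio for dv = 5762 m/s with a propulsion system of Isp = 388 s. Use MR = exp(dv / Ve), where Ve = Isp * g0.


Ve = 388 * 9.81 = 3806.28 m/s
MR = exp(5762 / 3806.28) = 4.544

4.544


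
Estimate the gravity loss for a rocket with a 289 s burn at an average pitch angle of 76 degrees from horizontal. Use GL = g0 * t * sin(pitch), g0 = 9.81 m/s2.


GL = 9.81 * 289 * sin(76 deg) = 2751 m/s

2751 m/s


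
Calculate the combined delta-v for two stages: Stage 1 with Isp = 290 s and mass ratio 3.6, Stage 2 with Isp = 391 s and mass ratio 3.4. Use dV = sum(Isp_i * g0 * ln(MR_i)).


dV1 = 290 * 9.81 * ln(3.6) = 3644.1 m/s
dV2 = 391 * 9.81 * ln(3.4) = 4694.0 m/s
Total dV = 3644.1 + 4694.0 = 8338.1 m/s ~ 8338 m/s

8338 m/s


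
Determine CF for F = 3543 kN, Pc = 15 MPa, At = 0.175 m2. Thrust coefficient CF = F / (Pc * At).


CF = 3543000 / (15e6 * 0.175) = 1.35

1.35


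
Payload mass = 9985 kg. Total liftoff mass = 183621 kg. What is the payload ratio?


PR = 9985 / 183621 = 0.0544

0.0544


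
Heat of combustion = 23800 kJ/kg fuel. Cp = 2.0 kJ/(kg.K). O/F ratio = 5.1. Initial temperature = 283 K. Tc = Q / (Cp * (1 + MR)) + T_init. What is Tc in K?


Tc = 23800 / (2.0 * (1 + 5.1)) + 283 = 2234 K

2234 K


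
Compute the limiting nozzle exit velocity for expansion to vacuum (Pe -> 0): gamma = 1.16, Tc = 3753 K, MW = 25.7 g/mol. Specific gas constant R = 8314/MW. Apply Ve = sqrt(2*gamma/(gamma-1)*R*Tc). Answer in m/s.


R = 8314 / 25.7 = 323.5 J/(kg.K)
Ve = sqrt(2 * 1.16 / (1.16 - 1) * 323.5 * 3753) = 4196 m/s

4196 m/s


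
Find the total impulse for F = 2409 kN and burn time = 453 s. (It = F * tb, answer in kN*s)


It = 2409 * 453 = 1091277 kN*s

1091277 kN*s


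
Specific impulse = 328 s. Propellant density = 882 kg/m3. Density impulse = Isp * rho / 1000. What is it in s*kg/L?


rho*Isp = 328 * 882 / 1000 = 289 s*kg/L

289 s*kg/L


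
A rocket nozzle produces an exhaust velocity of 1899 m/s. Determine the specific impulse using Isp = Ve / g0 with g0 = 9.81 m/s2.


Isp = Ve / g0 = 1899 / 9.81 = 193.6 s

193.6 s


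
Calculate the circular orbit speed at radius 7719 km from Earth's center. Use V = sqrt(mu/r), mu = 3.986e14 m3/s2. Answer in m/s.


V = sqrt(3.986e14 / 7719000) = 7186 m/s

7186 m/s


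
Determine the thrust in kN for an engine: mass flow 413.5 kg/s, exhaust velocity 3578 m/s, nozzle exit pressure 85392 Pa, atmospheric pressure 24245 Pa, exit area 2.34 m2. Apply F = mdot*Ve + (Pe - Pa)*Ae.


F = 413.5 * 3578 + (85392 - 24245) * 2.34 = 1.6226e+06 N = 1622.6 kN

1622.6 kN


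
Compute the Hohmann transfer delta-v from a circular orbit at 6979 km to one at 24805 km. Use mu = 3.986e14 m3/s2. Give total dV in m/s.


V1 = sqrt(mu/r1) = 7557.39 m/s
dV1 = V1*(sqrt(2*r2/(r1+r2)) - 1) = 1884.35 m/s
V2 = sqrt(mu/r2) = 4008.66 m/s
dV2 = V2*(1 - sqrt(2*r1/(r1+r2))) = 1352.18 m/s
Total dV = 3237 m/s

3237 m/s


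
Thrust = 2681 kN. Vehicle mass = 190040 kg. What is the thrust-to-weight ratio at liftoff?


TWR = 2681000 / (190040 * 9.81) = 1.44

1.44


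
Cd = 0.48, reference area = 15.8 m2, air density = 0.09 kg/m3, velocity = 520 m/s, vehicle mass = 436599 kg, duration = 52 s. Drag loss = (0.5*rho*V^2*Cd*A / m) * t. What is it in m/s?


D = 0.5 * 0.09 * 520^2 * 0.48 * 15.8 = 92282.11 N
a = 92282.11 / 436599 = 0.2114 m/s2
dV = 0.2114 * 52 = 11.0 m/s

11.0 m/s


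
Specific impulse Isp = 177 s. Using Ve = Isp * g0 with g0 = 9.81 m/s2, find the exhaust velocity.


Ve = Isp * g0 = 177 * 9.81 = 1736.4 m/s

1736.4 m/s


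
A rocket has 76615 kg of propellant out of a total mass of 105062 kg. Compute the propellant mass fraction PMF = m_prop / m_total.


PMF = 76615 / 105062 = 0.729

0.729


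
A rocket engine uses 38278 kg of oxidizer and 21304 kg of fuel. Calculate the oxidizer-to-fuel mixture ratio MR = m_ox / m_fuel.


MR = 38278 / 21304 = 1.8

1.8


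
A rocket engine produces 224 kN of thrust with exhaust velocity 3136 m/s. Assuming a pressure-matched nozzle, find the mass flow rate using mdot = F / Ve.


mdot = F / Ve = 224000 / 3136 = 71.4 kg/s

71.4 kg/s


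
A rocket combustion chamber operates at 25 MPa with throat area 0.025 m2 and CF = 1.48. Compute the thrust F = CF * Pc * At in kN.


F = 1.48 * 25e6 * 0.025 = 925000.0 N = 925.0 kN

925.0 kN


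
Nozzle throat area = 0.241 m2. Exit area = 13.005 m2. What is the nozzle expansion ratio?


AR = 13.005 / 0.241 = 54.0

54.0


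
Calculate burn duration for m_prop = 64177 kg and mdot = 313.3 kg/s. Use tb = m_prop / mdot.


tb = 64177 / 313.3 = 204.8 s

204.8 s


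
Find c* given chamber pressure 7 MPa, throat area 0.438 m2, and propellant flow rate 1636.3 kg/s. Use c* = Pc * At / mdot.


c* = 7e6 * 0.438 / 1636.3 = 1874 m/s

1874 m/s


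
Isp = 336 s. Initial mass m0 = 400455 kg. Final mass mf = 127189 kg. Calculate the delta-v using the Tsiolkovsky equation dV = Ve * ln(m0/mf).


Ve = 336 * 9.81 = 3296.16 m/s
dV = 3296.16 * ln(400455/127189) = 3780 m/s

3780 m/s


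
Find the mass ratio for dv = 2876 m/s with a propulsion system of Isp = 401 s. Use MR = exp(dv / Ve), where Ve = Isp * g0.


Ve = 401 * 9.81 = 3933.81 m/s
MR = exp(2876 / 3933.81) = 2.077

2.077


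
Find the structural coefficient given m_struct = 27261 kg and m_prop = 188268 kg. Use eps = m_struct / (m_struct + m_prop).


eps = 27261 / (27261 + 188268) = 0.1265

0.1265


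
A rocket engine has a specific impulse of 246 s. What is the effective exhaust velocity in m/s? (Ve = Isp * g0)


Ve = Isp * g0 = 246 * 9.81 = 2413.3 m/s

2413.3 m/s


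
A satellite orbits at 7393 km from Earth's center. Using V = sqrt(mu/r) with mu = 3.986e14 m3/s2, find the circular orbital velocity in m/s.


V = sqrt(3.986e14 / 7393000) = 7343 m/s

7343 m/s


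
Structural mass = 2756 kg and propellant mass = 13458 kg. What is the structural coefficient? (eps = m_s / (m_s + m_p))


eps = 2756 / (2756 + 13458) = 0.17

0.17


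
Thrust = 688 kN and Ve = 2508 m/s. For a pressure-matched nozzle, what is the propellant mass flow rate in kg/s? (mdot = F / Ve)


mdot = F / Ve = 688000 / 2508 = 274.3 kg/s

274.3 kg/s


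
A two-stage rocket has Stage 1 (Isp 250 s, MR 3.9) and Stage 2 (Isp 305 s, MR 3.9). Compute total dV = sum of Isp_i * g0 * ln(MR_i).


dV1 = 250 * 9.81 * ln(3.9) = 3337.8 m/s
dV2 = 305 * 9.81 * ln(3.9) = 4072.1 m/s
Total dV = 3337.8 + 4072.1 = 7409.9 m/s ~ 7410 m/s

7410 m/s


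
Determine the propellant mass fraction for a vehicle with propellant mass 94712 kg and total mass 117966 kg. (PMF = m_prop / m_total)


PMF = 94712 / 117966 = 0.803

0.803


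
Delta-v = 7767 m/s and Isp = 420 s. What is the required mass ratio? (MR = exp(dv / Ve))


Ve = 420 * 9.81 = 4120.2 m/s
MR = exp(7767 / 4120.2) = 6.587

6.587


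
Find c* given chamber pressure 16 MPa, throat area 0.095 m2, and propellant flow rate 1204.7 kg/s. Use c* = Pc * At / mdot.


c* = 16e6 * 0.095 / 1204.7 = 1262 m/s

1262 m/s


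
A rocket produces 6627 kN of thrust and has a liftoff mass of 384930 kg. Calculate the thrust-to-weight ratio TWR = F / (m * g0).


TWR = 6627000 / (384930 * 9.81) = 1.75

1.75


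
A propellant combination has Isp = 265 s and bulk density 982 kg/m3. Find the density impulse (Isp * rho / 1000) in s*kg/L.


rho*Isp = 265 * 982 / 1000 = 260 s*kg/L

260 s*kg/L


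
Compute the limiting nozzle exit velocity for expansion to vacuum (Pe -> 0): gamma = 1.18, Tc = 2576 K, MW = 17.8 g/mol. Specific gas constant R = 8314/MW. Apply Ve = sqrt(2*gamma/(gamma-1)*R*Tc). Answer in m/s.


R = 8314 / 17.8 = 467.08 J/(kg.K)
Ve = sqrt(2 * 1.18 / (1.18 - 1) * 467.08 * 2576) = 3972 m/s

3972 m/s


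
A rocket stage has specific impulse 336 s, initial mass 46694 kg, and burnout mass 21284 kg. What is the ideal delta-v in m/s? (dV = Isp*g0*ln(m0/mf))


Ve = 336 * 9.81 = 3296.16 m/s
dV = 3296.16 * ln(46694/21284) = 2590 m/s

2590 m/s


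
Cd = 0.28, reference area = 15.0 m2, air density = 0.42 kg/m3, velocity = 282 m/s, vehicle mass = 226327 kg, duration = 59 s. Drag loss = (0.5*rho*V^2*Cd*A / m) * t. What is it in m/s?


D = 0.5 * 0.42 * 282^2 * 0.28 * 15.0 = 70140.17 N
a = 70140.17 / 226327 = 0.3099 m/s2
dV = 0.3099 * 59 = 18.3 m/s

18.3 m/s


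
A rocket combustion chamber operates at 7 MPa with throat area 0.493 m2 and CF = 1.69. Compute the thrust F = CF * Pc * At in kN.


F = 1.69 * 7e6 * 0.493 = 5.8322e+06 N = 5832.2 kN

5832.2 kN


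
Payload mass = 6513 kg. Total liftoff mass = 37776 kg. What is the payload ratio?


PR = 6513 / 37776 = 0.1724

0.1724


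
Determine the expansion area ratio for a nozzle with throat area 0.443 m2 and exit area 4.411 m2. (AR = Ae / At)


AR = 4.411 / 0.443 = 10.0

10.0


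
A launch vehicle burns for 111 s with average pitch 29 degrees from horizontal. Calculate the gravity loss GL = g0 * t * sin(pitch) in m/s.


GL = 9.81 * 111 * sin(29 deg) = 528 m/s

528 m/s


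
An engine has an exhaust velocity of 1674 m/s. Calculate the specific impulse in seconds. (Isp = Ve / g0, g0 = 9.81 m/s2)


Isp = Ve / g0 = 1674 / 9.81 = 170.6 s

170.6 s


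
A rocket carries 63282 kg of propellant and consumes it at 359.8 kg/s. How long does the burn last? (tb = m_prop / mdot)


tb = 63282 / 359.8 = 175.9 s

175.9 s


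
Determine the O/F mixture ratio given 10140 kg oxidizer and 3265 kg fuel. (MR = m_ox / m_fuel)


MR = 10140 / 3265 = 3.11

3.11


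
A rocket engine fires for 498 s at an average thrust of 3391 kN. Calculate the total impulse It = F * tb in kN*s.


It = 3391 * 498 = 1688718 kN*s

1688718 kN*s


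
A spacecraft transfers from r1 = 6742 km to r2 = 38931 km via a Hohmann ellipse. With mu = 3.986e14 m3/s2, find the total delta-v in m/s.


V1 = sqrt(mu/r1) = 7689.08 m/s
dV1 = V1*(sqrt(2*r2/(r1+r2)) - 1) = 2350.31 m/s
V2 = sqrt(mu/r2) = 3199.79 m/s
dV2 = V2*(1 - sqrt(2*r1/(r1+r2))) = 1461.18 m/s
Total dV = 3811 m/s

3811 m/s


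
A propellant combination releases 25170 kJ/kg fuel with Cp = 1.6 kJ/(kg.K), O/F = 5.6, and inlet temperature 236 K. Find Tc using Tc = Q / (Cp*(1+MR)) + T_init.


Tc = 25170 / (1.6 * (1 + 5.6)) + 236 = 2620 K

2620 K


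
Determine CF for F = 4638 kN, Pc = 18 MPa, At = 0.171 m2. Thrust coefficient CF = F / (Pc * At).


CF = 4638000 / (18e6 * 0.171) = 1.51

1.51


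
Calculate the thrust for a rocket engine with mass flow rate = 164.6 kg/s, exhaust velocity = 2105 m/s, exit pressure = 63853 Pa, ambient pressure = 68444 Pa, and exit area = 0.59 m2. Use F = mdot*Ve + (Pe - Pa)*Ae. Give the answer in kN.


F = 164.6 * 2105 + (63853 - 68444) * 0.59 = 343774.0 N = 343.8 kN

343.8 kN


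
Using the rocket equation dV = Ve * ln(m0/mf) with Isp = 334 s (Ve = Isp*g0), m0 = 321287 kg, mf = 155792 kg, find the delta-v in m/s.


Ve = 334 * 9.81 = 3276.54 m/s
dV = 3276.54 * ln(321287/155792) = 2372 m/s

2372 m/s


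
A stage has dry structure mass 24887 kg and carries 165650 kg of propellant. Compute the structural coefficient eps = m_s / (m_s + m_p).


eps = 24887 / (24887 + 165650) = 0.1306

0.1306


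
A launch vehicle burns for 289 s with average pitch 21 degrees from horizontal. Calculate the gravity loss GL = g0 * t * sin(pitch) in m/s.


GL = 9.81 * 289 * sin(21 deg) = 1016 m/s

1016 m/s


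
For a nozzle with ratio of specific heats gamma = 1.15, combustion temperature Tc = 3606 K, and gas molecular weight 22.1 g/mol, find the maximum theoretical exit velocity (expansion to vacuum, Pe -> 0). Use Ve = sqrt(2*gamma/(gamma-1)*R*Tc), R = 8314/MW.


R = 8314 / 22.1 = 376.2 J/(kg.K)
Ve = sqrt(2 * 1.15 / (1.15 - 1) * 376.2 * 3606) = 4561 m/s

4561 m/s


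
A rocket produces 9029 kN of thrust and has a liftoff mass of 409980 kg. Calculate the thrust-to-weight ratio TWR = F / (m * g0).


TWR = 9029000 / (409980 * 9.81) = 2.24

2.24


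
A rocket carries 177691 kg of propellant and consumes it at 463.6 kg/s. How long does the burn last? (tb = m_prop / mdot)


tb = 177691 / 463.6 = 383.3 s

383.3 s


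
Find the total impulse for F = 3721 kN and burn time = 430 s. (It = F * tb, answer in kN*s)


It = 3721 * 430 = 1600030 kN*s

1600030 kN*s


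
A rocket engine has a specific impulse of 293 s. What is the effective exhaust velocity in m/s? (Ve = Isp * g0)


Ve = Isp * g0 = 293 * 9.81 = 2874.3 m/s

2874.3 m/s


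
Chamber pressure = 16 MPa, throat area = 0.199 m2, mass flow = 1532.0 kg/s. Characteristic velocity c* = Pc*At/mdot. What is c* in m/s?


c* = 16e6 * 0.199 / 1532.0 = 2078 m/s

2078 m/s


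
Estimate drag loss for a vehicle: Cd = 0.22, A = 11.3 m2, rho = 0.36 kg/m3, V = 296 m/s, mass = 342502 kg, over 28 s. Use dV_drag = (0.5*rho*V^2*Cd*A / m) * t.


D = 0.5 * 0.36 * 296^2 * 0.22 * 11.3 = 39206.41 N
a = 39206.41 / 342502 = 0.1145 m/s2
dV = 0.1145 * 28 = 3.2 m/s

3.2 m/s


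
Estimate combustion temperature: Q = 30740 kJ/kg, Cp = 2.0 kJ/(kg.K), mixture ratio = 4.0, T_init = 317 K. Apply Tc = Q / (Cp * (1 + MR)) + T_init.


Tc = 30740 / (2.0 * (1 + 4.0)) + 317 = 3391 K

3391 K


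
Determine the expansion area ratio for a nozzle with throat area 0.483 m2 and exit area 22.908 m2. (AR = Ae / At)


AR = 22.908 / 0.483 = 47.4

47.4


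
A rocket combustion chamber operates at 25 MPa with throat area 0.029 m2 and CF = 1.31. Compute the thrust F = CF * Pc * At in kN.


F = 1.31 * 25e6 * 0.029 = 949750.0 N = 949.8 kN

949.8 kN


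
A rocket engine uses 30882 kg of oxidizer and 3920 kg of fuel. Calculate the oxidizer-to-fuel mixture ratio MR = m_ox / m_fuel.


MR = 30882 / 3920 = 7.88

7.88


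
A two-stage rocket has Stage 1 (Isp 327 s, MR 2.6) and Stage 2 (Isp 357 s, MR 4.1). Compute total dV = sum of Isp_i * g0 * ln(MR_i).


dV1 = 327 * 9.81 * ln(2.6) = 3065.2 m/s
dV2 = 357 * 9.81 * ln(4.1) = 4941.5 m/s
Total dV = 3065.2 + 4941.5 = 8006.7 m/s ~ 8007 m/s

8007 m/s


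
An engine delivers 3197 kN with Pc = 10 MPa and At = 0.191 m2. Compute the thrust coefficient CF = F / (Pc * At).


CF = 3197000 / (10e6 * 0.191) = 1.67

1.67


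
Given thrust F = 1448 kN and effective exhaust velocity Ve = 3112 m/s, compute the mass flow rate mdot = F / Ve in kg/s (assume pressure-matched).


mdot = F / Ve = 1448000 / 3112 = 465.3 kg/s

465.3 kg/s


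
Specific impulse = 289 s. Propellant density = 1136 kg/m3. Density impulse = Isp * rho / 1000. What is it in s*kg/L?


rho*Isp = 289 * 1136 / 1000 = 328 s*kg/L

328 s*kg/L


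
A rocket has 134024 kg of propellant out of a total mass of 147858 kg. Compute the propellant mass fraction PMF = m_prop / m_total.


PMF = 134024 / 147858 = 0.906

0.906


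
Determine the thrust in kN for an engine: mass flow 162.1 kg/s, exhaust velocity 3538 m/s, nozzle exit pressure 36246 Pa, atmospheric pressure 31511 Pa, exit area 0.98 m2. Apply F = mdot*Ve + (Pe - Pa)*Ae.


F = 162.1 * 3538 + (36246 - 31511) * 0.98 = 578150.0 N = 578.1 kN

578.1 kN


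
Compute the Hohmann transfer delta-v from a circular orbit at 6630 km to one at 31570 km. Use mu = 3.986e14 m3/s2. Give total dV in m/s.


V1 = sqrt(mu/r1) = 7753.75 m/s
dV1 = V1*(sqrt(2*r2/(r1+r2)) - 1) = 2214.81 m/s
V2 = sqrt(mu/r2) = 3553.3 m/s
dV2 = V2*(1 - sqrt(2*r1/(r1+r2))) = 1459.8 m/s
Total dV = 3675 m/s

3675 m/s


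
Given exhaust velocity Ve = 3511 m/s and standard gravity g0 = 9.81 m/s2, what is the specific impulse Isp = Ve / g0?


Isp = Ve / g0 = 3511 / 9.81 = 357.9 s

357.9 s


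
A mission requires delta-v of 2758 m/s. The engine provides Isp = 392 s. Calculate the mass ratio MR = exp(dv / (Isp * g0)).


Ve = 392 * 9.81 = 3845.52 m/s
MR = exp(2758 / 3845.52) = 2.049

2.049


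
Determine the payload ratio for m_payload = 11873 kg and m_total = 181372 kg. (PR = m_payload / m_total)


PR = 11873 / 181372 = 0.0655

0.0655


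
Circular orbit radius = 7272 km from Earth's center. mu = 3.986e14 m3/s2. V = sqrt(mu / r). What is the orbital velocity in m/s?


V = sqrt(3.986e14 / 7272000) = 7404 m/s

7404 m/s


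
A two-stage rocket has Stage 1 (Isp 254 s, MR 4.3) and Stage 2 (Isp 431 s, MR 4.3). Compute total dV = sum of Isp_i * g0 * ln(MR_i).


dV1 = 254 * 9.81 * ln(4.3) = 3634.5 m/s
dV2 = 431 * 9.81 * ln(4.3) = 6167.2 m/s
Total dV = 3634.5 + 6167.2 = 9801.7 m/s ~ 9802 m/s

9802 m/s


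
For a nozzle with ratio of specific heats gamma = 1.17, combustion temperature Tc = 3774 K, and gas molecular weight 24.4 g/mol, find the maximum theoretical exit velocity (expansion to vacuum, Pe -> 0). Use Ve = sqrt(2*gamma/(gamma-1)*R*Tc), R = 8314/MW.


R = 8314 / 24.4 = 340.74 J/(kg.K)
Ve = sqrt(2 * 1.17 / (1.17 - 1) * 340.74 * 3774) = 4207 m/s

4207 m/s


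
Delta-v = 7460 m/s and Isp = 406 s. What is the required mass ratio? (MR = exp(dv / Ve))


Ve = 406 * 9.81 = 3982.86 m/s
MR = exp(7460 / 3982.86) = 6.508

6.508


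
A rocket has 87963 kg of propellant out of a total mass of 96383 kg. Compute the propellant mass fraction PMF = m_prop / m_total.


PMF = 87963 / 96383 = 0.913

0.913


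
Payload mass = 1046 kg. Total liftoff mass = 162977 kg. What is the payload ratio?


PR = 1046 / 162977 = 0.0064

0.0064


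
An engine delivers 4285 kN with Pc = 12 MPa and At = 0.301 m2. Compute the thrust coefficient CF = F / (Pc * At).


CF = 4285000 / (12e6 * 0.301) = 1.19

1.19


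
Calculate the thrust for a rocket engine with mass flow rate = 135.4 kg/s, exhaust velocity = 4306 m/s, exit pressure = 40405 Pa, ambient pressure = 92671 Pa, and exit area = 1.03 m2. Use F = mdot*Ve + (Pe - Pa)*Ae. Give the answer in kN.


F = 135.4 * 4306 + (40405 - 92671) * 1.03 = 529198.0 N = 529.2 kN

529.2 kN


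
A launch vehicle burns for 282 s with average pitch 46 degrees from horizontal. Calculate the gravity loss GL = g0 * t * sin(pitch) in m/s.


GL = 9.81 * 282 * sin(46 deg) = 1990 m/s

1990 m/s


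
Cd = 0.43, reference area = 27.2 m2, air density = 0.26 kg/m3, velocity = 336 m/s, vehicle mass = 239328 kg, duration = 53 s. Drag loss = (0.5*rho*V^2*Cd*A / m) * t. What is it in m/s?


D = 0.5 * 0.26 * 336^2 * 0.43 * 27.2 = 171656.11 N
a = 171656.11 / 239328 = 0.7172 m/s2
dV = 0.7172 * 53 = 38.0 m/s

38.0 m/s


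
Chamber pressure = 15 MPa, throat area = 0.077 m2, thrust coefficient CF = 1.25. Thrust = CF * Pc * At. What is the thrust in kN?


F = 1.25 * 15e6 * 0.077 = 1.4438e+06 N = 1443.8 kN

1443.8 kN


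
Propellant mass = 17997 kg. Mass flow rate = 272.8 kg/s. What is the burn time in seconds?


tb = 17997 / 272.8 = 66.0 s

66.0 s


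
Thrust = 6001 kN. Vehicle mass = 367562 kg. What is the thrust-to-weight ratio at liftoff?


TWR = 6001000 / (367562 * 9.81) = 1.66

1.66


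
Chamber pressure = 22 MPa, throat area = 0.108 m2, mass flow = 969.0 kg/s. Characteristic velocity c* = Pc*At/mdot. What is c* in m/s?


c* = 22e6 * 0.108 / 969.0 = 2452 m/s

2452 m/s


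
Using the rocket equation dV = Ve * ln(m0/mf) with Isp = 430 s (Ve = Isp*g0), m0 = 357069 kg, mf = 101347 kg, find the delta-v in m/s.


Ve = 430 * 9.81 = 4218.3 m/s
dV = 4218.3 * ln(357069/101347) = 5312 m/s

5312 m/s


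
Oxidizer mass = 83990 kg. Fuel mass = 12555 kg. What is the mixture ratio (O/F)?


MR = 83990 / 12555 = 6.69

6.69


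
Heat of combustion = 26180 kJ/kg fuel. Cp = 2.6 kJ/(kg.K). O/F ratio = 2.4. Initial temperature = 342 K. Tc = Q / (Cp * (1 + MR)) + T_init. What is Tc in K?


Tc = 26180 / (2.6 * (1 + 2.4)) + 342 = 3304 K

3304 K


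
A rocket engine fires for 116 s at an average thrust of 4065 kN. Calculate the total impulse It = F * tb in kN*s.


It = 4065 * 116 = 471540 kN*s

471540 kN*s


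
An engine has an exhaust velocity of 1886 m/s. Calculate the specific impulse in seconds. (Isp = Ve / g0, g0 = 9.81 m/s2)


Isp = Ve / g0 = 1886 / 9.81 = 192.3 s

192.3 s


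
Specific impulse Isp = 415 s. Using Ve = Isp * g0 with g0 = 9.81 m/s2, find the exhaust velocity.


Ve = Isp * g0 = 415 * 9.81 = 4071.2 m/s

4071.2 m/s


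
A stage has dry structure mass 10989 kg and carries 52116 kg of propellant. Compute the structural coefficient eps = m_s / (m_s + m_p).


eps = 10989 / (10989 + 52116) = 0.1741

0.1741


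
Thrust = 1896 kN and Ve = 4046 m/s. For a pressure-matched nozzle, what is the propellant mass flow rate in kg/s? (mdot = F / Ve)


mdot = F / Ve = 1896000 / 4046 = 468.6 kg/s

468.6 kg/s


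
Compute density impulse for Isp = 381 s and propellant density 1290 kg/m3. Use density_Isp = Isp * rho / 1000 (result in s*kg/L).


rho*Isp = 381 * 1290 / 1000 = 491 s*kg/L

491 s*kg/L


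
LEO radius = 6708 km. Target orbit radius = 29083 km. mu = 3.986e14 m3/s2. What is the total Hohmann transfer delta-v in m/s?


V1 = sqrt(mu/r1) = 7708.54 m/s
dV1 = V1*(sqrt(2*r2/(r1+r2)) - 1) = 2118.43 m/s
V2 = sqrt(mu/r2) = 3702.11 m/s
dV2 = V2*(1 - sqrt(2*r1/(r1+r2))) = 1435.51 m/s
Total dV = 3554 m/s

3554 m/s


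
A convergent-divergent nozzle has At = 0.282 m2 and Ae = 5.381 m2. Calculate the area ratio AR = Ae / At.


AR = 5.381 / 0.282 = 19.1

19.1


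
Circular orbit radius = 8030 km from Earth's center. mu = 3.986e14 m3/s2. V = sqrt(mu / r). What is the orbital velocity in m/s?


V = sqrt(3.986e14 / 8030000) = 7045 m/s

7045 m/s


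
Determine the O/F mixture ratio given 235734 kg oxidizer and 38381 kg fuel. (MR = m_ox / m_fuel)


MR = 235734 / 38381 = 6.14

6.14


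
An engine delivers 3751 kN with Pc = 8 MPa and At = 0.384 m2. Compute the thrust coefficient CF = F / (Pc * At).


CF = 3751000 / (8e6 * 0.384) = 1.22

1.22


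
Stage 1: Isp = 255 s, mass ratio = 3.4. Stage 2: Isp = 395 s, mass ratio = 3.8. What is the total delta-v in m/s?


dV1 = 255 * 9.81 * ln(3.4) = 3061.3 m/s
dV2 = 395 * 9.81 * ln(3.8) = 5173.1 m/s
Total dV = 3061.3 + 5173.1 = 8234.4 m/s ~ 8234 m/s

8234 m/s


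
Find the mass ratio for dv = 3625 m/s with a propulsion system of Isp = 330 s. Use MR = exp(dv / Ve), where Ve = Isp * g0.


Ve = 330 * 9.81 = 3237.3 m/s
MR = exp(3625 / 3237.3) = 3.064

3.064


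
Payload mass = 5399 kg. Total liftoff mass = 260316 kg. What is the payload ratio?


PR = 5399 / 260316 = 0.0207

0.0207


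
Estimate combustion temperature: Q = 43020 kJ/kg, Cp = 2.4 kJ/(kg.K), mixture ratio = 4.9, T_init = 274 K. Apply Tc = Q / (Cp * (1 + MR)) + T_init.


Tc = 43020 / (2.4 * (1 + 4.9)) + 274 = 3312 K

3312 K


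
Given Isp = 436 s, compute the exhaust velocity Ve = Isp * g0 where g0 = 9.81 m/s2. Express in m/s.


Ve = Isp * g0 = 436 * 9.81 = 4277.2 m/s

4277.2 m/s


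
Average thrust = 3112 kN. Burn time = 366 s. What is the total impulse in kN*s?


It = 3112 * 366 = 1138992 kN*s

1138992 kN*s


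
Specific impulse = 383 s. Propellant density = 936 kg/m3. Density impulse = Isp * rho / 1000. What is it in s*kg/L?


rho*Isp = 383 * 936 / 1000 = 358 s*kg/L

358 s*kg/L


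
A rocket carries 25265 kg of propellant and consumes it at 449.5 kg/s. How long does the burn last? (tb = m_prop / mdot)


tb = 25265 / 449.5 = 56.2 s

56.2 s


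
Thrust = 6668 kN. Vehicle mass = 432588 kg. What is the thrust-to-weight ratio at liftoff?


TWR = 6668000 / (432588 * 9.81) = 1.57

1.57


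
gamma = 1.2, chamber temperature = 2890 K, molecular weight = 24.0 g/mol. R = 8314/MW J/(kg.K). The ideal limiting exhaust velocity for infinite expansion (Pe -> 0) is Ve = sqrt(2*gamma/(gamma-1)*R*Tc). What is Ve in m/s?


R = 8314 / 24.0 = 346.42 J/(kg.K)
Ve = sqrt(2 * 1.2 / (1.2 - 1) * 346.42 * 2890) = 3466 m/s

3466 m/s


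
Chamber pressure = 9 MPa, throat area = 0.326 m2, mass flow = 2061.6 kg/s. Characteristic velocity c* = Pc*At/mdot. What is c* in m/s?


c* = 9e6 * 0.326 / 2061.6 = 1423 m/s

1423 m/s


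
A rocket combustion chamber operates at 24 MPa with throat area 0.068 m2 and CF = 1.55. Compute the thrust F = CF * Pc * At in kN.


F = 1.55 * 24e6 * 0.068 = 2.5296e+06 N = 2529.6 kN

2529.6 kN


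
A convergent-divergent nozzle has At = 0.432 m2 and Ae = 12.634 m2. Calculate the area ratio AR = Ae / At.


AR = 12.634 / 0.432 = 29.2

29.2


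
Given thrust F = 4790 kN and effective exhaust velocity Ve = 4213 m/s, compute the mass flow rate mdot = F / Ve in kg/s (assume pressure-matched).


mdot = F / Ve = 4790000 / 4213 = 1137.0 kg/s

1137.0 kg/s


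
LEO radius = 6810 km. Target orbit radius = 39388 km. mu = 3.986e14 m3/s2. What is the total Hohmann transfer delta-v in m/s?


V1 = sqrt(mu/r1) = 7650.59 m/s
dV1 = V1*(sqrt(2*r2/(r1+r2)) - 1) = 2339.75 m/s
V2 = sqrt(mu/r2) = 3181.17 m/s
dV2 = V2*(1 - sqrt(2*r1/(r1+r2))) = 1453.88 m/s
Total dV = 3794 m/s

3794 m/s


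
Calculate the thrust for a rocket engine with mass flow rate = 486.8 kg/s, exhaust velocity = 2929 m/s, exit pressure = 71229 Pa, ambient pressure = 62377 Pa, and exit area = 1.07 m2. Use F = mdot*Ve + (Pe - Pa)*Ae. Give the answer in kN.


F = 486.8 * 2929 + (71229 - 62377) * 1.07 = 1.4353e+06 N = 1435.3 kN

1435.3 kN


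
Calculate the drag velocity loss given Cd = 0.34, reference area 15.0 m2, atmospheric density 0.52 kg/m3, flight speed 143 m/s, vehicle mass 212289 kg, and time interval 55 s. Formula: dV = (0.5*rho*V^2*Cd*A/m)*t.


D = 0.5 * 0.52 * 143^2 * 0.34 * 15.0 = 27115.37 N
a = 27115.37 / 212289 = 0.1277 m/s2
dV = 0.1277 * 55 = 7.0 m/s

7.0 m/s


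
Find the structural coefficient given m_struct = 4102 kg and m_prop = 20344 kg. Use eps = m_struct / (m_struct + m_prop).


eps = 4102 / (4102 + 20344) = 0.1678

0.1678


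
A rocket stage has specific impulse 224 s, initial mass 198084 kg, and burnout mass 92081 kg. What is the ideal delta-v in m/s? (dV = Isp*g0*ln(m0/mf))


Ve = 224 * 9.81 = 2197.44 m/s
dV = 2197.44 * ln(198084/92081) = 1683 m/s

1683 m/s


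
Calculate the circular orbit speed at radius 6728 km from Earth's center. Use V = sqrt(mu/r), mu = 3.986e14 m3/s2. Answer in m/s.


V = sqrt(3.986e14 / 6728000) = 7697 m/s

7697 m/s


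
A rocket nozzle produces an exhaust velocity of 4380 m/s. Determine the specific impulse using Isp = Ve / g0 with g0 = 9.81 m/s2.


Isp = Ve / g0 = 4380 / 9.81 = 446.5 s

446.5 s


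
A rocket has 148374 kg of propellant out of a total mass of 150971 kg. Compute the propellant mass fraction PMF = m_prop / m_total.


PMF = 148374 / 150971 = 0.983

0.983


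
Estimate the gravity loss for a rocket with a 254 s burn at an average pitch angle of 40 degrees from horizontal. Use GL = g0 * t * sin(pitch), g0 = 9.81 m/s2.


GL = 9.81 * 254 * sin(40 deg) = 1602 m/s

1602 m/s


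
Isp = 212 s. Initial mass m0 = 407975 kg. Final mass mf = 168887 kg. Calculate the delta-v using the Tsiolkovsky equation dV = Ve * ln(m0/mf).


Ve = 212 * 9.81 = 2079.72 m/s
dV = 2079.72 * ln(407975/168887) = 1834 m/s

1834 m/s


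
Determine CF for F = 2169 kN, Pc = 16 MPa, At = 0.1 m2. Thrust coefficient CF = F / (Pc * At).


CF = 2169000 / (16e6 * 0.1) = 1.36

1.36


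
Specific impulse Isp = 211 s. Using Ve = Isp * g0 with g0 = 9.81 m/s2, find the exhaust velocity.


Ve = Isp * g0 = 211 * 9.81 = 2069.9 m/s

2069.9 m/s


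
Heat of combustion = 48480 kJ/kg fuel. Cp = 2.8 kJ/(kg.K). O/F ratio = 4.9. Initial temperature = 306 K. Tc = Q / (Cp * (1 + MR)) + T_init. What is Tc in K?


Tc = 48480 / (2.8 * (1 + 4.9)) + 306 = 3241 K

3241 K


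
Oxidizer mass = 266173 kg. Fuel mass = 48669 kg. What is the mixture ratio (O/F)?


MR = 266173 / 48669 = 5.47

5.47


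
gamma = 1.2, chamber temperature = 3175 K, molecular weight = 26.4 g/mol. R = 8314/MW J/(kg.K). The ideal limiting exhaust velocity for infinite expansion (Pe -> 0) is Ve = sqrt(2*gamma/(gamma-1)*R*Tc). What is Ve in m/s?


R = 8314 / 26.4 = 314.92 J/(kg.K)
Ve = sqrt(2 * 1.2 / (1.2 - 1) * 314.92 * 3175) = 3464 m/s

3464 m/s


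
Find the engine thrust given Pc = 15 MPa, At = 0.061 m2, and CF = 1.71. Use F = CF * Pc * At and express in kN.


F = 1.71 * 15e6 * 0.061 = 1.5646e+06 N = 1564.7 kN

1564.7 kN


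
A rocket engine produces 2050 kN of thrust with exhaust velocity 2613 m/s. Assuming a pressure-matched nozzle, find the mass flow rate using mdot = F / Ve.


mdot = F / Ve = 2050000 / 2613 = 784.5 kg/s

784.5 kg/s


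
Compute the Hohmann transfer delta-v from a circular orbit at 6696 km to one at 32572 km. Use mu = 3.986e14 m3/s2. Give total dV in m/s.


V1 = sqrt(mu/r1) = 7715.44 m/s
dV1 = V1*(sqrt(2*r2/(r1+r2)) - 1) = 2222.09 m/s
V2 = sqrt(mu/r2) = 3498.21 m/s
dV2 = V2*(1 - sqrt(2*r1/(r1+r2))) = 1455.3 m/s
Total dV = 3677 m/s

3677 m/s


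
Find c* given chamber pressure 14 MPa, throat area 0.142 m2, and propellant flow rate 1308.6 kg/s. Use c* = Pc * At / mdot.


c* = 14e6 * 0.142 / 1308.6 = 1519 m/s

1519 m/s


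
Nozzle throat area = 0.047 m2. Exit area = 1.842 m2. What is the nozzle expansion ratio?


AR = 1.842 / 0.047 = 39.2

39.2


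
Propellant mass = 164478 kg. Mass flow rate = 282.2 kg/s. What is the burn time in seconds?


tb = 164478 / 282.2 = 582.8 s

582.8 s


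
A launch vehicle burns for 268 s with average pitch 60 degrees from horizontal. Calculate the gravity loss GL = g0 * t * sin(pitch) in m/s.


GL = 9.81 * 268 * sin(60 deg) = 2277 m/s

2277 m/s


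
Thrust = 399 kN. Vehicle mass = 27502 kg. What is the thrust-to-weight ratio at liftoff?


TWR = 399000 / (27502 * 9.81) = 1.48

1.48


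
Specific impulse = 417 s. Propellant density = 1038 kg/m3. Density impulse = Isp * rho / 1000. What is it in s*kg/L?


rho*Isp = 417 * 1038 / 1000 = 433 s*kg/L

433 s*kg/L


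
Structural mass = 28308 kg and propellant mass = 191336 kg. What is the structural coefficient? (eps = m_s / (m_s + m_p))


eps = 28308 / (28308 + 191336) = 0.1289

0.1289


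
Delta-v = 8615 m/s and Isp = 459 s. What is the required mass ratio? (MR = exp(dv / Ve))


Ve = 459 * 9.81 = 4502.79 m/s
MR = exp(8615 / 4502.79) = 6.775

6.775


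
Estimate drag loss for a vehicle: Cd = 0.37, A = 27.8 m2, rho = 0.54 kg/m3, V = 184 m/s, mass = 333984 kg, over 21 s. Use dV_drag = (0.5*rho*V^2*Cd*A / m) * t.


D = 0.5 * 0.54 * 184^2 * 0.37 * 27.8 = 94025.56 N
a = 94025.56 / 333984 = 0.2815 m/s2
dV = 0.2815 * 21 = 5.9 m/s

5.9 m/s


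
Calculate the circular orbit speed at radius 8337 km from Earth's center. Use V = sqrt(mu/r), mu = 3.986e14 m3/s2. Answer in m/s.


V = sqrt(3.986e14 / 8337000) = 6915 m/s

6915 m/s


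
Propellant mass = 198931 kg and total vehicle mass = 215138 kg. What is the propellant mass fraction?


PMF = 198931 / 215138 = 0.925

0.925


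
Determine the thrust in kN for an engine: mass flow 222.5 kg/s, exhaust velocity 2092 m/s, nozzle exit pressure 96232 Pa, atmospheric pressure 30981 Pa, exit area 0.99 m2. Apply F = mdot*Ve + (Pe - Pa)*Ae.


F = 222.5 * 2092 + (96232 - 30981) * 0.99 = 530068.0 N = 530.1 kN

530.1 kN


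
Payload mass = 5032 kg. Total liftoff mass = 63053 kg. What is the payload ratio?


PR = 5032 / 63053 = 0.0798

0.0798


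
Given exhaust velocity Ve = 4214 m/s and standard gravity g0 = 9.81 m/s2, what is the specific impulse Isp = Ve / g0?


Isp = Ve / g0 = 4214 / 9.81 = 429.6 s

429.6 s


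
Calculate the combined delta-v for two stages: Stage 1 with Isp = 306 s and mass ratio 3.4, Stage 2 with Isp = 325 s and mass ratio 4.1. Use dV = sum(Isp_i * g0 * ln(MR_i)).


dV1 = 306 * 9.81 * ln(3.4) = 3673.6 m/s
dV2 = 325 * 9.81 * ln(4.1) = 4498.6 m/s
Total dV = 3673.6 + 4498.6 = 8172.2 m/s ~ 8172 m/s

8172 m/s


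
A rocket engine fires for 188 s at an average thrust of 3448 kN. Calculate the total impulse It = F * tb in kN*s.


It = 3448 * 188 = 648224 kN*s

648224 kN*s


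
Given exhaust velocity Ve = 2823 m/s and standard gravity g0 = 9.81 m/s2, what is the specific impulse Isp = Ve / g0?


Isp = Ve / g0 = 2823 / 9.81 = 287.8 s

287.8 s


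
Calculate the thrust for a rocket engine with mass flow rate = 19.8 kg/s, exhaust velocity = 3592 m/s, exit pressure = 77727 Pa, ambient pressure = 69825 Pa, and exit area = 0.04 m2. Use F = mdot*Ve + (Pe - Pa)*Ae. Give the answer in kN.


F = 19.8 * 3592 + (77727 - 69825) * 0.04 = 71438.0 N = 71.4 kN

71.4 kN


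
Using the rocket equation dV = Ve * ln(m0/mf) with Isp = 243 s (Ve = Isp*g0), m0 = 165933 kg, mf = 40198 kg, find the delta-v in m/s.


Ve = 243 * 9.81 = 2383.83 m/s
dV = 2383.83 * ln(165933/40198) = 3380 m/s

3380 m/s


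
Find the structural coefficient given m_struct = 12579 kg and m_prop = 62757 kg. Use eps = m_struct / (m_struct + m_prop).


eps = 12579 / (12579 + 62757) = 0.167

0.167


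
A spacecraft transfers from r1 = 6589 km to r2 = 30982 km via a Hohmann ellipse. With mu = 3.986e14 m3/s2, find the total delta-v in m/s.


V1 = sqrt(mu/r1) = 7777.84 m/s
dV1 = V1*(sqrt(2*r2/(r1+r2)) - 1) = 2210.71 m/s
V2 = sqrt(mu/r2) = 3586.86 m/s
dV2 = V2*(1 - sqrt(2*r1/(r1+r2))) = 1462.57 m/s
Total dV = 3673 m/s

3673 m/s


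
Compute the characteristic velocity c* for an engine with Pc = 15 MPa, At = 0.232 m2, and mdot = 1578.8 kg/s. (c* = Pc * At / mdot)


c* = 15e6 * 0.232 / 1578.8 = 2204 m/s

2204 m/s


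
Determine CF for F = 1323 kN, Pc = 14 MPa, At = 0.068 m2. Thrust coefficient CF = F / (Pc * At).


CF = 1323000 / (14e6 * 0.068) = 1.39

1.39


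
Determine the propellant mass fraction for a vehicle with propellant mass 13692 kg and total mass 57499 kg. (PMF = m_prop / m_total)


PMF = 13692 / 57499 = 0.238

0.238


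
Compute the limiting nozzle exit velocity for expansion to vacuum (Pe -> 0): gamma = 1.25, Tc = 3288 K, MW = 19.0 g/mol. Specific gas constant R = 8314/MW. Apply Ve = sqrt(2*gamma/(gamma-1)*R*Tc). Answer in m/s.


R = 8314 / 19.0 = 437.58 J/(kg.K)
Ve = sqrt(2 * 1.25 / (1.25 - 1) * 437.58 * 3288) = 3793 m/s

3793 m/s


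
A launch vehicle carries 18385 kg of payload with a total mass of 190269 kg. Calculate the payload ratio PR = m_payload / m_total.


PR = 18385 / 190269 = 0.0966

0.0966


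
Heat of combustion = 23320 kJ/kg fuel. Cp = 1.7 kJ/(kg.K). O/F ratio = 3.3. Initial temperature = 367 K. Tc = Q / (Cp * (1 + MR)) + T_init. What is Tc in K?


Tc = 23320 / (1.7 * (1 + 3.3)) + 367 = 3557 K

3557 K
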